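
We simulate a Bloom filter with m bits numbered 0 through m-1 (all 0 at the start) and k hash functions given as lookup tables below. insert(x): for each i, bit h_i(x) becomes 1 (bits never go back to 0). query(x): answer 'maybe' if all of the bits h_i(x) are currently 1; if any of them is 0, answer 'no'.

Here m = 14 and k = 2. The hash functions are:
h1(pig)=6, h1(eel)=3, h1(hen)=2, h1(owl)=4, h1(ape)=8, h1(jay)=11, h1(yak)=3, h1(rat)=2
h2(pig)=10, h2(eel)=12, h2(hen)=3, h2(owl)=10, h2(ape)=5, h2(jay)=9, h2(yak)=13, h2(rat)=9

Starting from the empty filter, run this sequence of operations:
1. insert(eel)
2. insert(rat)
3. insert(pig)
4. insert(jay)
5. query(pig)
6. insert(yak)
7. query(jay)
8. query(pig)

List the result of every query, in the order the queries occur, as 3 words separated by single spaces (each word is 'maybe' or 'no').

Answer: maybe maybe maybe

Derivation:
Start: bits=00000000000000
Op 1: insert eel -> sets bits 3 12 -> bits=00010000000010
Op 2: insert rat -> sets bits 2 9 -> bits=00110000010010
Op 3: insert pig -> sets bits 6 10 -> bits=00110010011010
Op 4: insert jay -> sets bits 9 11 -> bits=00110010011110
Op 5: query pig -> checks bit6=1, bit10=1 (all 1) -> maybe
Op 6: insert yak -> sets bits 3 13 -> bits=00110010011111
Op 7: query jay -> checks bit9=1, bit11=1 (all 1) -> maybe
Op 8: query pig -> checks bit6=1, bit10=1 (all 1) -> maybe
Query results in order: maybe maybe maybe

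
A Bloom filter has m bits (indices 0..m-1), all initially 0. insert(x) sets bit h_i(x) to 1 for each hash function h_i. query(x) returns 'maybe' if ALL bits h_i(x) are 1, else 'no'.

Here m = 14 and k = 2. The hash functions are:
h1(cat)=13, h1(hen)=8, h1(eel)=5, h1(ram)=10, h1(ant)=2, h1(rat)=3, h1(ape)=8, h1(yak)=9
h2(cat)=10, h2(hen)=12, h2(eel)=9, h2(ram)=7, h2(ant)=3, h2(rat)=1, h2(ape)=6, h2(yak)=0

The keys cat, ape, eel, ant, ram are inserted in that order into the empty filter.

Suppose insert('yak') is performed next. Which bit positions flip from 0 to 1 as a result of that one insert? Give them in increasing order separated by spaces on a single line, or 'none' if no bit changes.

Start: bits=00000000000000
After insert 'cat': sets bits 10 13 -> bits=00000000001001
After insert 'ape': sets bits 6 8 -> bits=00000010101001
After insert 'eel': sets bits 5 9 -> bits=00000110111001
After insert 'ant': sets bits 2 3 -> bits=00110110111001
After insert 'ram': sets bits 7 10 -> bits=00110111111001
insert 'yak' would touch bits 0 9; currently bit0=0, bit9=1
Bits that are 0 among those (would change 0->1): 0

Answer: 0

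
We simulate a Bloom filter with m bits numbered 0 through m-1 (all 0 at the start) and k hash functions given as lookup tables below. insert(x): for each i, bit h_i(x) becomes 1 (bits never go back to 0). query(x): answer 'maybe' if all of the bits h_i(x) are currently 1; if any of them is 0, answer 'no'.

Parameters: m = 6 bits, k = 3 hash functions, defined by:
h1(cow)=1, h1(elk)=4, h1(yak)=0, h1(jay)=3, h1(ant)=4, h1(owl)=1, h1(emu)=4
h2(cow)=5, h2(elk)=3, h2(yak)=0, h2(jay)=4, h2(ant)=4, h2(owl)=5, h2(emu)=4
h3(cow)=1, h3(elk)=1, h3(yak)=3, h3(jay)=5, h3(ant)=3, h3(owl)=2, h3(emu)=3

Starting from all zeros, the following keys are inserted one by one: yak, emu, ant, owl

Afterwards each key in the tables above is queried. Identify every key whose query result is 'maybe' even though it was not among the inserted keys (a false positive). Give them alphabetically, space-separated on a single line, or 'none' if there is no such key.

Answer: cow elk jay

Derivation:
Start: bits=000000
After insert 'yak': sets bits 0 3 -> bits=100100
After insert 'emu': sets bits 3 4 -> bits=100110
After insert 'ant': sets bits 3 4 -> bits=100110
After insert 'owl': sets bits 1 2 5 -> bits=111111
Not inserted: cow elk jay — query each against bits=111111:
query cow: checks bit1=1, bit5=1 (all 1) -> maybe => FALSE POSITIVE
query elk: checks bit1=1, bit3=1, bit4=1 (all 1) -> maybe => FALSE POSITIVE
query jay: checks bit3=1, bit4=1, bit5=1 (all 1) -> maybe => FALSE POSITIVE
False positives (alphabetical): cow elk jay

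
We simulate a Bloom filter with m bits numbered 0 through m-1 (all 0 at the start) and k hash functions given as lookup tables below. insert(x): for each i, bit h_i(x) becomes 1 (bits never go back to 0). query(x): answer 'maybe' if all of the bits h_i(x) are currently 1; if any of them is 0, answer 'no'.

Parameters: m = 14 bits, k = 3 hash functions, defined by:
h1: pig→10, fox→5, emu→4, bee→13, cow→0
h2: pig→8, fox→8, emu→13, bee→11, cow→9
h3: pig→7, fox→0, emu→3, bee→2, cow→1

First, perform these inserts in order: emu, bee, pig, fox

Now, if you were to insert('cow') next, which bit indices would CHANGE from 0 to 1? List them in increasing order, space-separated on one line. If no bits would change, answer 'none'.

Start: bits=00000000000000
After insert 'emu': sets bits 3 4 13 -> bits=00011000000001
After insert 'bee': sets bits 2 11 13 -> bits=00111000000101
After insert 'pig': sets bits 7 8 10 -> bits=00111001101101
After insert 'fox': sets bits 0 5 8 -> bits=10111101101101
insert 'cow' would touch bits 0 1 9; currently bit0=1, bit1=0, bit9=0
Bits that are 0 among those (would change 0->1): 1 9

Answer: 1 9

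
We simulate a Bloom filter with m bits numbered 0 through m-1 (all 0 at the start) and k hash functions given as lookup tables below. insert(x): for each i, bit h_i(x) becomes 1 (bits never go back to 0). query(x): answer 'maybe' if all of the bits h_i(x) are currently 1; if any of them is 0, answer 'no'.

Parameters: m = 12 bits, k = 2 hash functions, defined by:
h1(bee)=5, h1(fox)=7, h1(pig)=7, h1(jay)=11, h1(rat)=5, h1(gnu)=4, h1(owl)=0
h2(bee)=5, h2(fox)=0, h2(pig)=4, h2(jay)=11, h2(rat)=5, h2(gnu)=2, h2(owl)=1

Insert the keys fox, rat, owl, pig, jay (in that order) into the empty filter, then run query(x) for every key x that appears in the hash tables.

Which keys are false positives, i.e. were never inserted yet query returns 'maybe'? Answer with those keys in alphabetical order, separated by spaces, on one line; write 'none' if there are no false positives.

Start: bits=000000000000
After insert 'fox': sets bits 0 7 -> bits=100000010000
After insert 'rat': sets bits 5 -> bits=100001010000
After insert 'owl': sets bits 0 1 -> bits=110001010000
After insert 'pig': sets bits 4 7 -> bits=110011010000
After insert 'jay': sets bits 11 -> bits=110011010001
Not inserted: bee gnu — query each against bits=110011010001:
query bee: checks bit5=1 (all 1) -> maybe => FALSE POSITIVE
query gnu: checks bit2=0, bit4=1 (has a 0) -> no => not a false positive
False positives (alphabetical): bee

Answer: bee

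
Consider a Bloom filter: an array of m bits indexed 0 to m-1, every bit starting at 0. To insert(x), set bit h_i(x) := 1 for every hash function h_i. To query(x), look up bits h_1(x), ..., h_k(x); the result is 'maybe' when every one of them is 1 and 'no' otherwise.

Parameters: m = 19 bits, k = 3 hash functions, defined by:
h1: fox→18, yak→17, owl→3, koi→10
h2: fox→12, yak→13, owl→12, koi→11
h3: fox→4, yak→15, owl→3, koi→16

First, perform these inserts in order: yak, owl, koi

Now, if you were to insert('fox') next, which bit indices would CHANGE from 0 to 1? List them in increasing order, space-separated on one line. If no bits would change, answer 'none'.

Start: bits=0000000000000000000
After insert 'yak': sets bits 13 15 17 -> bits=0000000000000101010
After insert 'owl': sets bits 3 12 -> bits=0001000000001101010
After insert 'koi': sets bits 10 11 16 -> bits=0001000000111101110
insert 'fox' would touch bits 4 12 18; currently bit4=0, bit12=1, bit18=0
Bits that are 0 among those (would change 0->1): 4 18

Answer: 4 18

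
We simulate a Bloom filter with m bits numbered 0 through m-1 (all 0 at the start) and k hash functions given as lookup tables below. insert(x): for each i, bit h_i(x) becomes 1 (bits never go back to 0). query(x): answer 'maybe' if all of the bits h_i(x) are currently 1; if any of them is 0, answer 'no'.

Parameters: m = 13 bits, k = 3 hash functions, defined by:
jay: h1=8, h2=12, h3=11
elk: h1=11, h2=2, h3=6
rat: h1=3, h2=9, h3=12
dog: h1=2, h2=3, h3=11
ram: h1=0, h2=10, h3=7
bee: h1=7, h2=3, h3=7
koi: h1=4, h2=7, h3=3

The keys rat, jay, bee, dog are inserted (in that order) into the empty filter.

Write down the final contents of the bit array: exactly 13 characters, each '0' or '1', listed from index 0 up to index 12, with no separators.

Answer: 0011000111011

Derivation:
Start: bits=0000000000000
After insert 'rat': sets bits 3 9 12 -> bits=0001000001001
After insert 'jay': sets bits 8 11 12 -> bits=0001000011011
After insert 'bee': sets bits 3 7 -> bits=0001000111011
After insert 'dog': sets bits 2 3 11 -> bits=0011000111011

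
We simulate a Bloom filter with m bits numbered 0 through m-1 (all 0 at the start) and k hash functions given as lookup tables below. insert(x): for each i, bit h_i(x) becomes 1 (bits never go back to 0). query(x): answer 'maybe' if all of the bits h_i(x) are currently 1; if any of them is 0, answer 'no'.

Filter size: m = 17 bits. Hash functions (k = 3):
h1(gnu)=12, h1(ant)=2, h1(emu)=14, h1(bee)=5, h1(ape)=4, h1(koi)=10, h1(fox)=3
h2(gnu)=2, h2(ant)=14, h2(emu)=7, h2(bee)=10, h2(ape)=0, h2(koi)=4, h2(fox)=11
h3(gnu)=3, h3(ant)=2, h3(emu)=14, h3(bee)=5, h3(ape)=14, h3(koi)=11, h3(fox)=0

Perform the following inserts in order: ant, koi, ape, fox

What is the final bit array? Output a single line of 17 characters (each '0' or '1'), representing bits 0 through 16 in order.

Answer: 10111000001100100

Derivation:
Start: bits=00000000000000000
After insert 'ant': sets bits 2 14 -> bits=00100000000000100
After insert 'koi': sets bits 4 10 11 -> bits=00101000001100100
After insert 'ape': sets bits 0 4 14 -> bits=10101000001100100
After insert 'fox': sets bits 0 3 11 -> bits=10111000001100100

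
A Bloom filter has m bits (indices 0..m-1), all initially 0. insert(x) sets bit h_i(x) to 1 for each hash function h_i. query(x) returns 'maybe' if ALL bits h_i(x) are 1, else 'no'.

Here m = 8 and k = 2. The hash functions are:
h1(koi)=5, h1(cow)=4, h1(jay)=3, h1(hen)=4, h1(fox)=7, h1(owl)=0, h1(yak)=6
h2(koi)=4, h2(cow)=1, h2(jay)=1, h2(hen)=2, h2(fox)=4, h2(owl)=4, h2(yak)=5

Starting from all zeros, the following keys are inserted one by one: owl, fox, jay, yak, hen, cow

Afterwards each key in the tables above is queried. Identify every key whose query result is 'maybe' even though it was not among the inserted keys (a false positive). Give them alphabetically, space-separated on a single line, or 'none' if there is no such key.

Start: bits=00000000
After insert 'owl': sets bits 0 4 -> bits=10001000
After insert 'fox': sets bits 4 7 -> bits=10001001
After insert 'jay': sets bits 1 3 -> bits=11011001
After insert 'yak': sets bits 5 6 -> bits=11011111
After insert 'hen': sets bits 2 4 -> bits=11111111
After insert 'cow': sets bits 1 4 -> bits=11111111
Not inserted: koi — query each against bits=11111111:
query koi: checks bit4=1, bit5=1 (all 1) -> maybe => FALSE POSITIVE
False positives (alphabetical): koi

Answer: koi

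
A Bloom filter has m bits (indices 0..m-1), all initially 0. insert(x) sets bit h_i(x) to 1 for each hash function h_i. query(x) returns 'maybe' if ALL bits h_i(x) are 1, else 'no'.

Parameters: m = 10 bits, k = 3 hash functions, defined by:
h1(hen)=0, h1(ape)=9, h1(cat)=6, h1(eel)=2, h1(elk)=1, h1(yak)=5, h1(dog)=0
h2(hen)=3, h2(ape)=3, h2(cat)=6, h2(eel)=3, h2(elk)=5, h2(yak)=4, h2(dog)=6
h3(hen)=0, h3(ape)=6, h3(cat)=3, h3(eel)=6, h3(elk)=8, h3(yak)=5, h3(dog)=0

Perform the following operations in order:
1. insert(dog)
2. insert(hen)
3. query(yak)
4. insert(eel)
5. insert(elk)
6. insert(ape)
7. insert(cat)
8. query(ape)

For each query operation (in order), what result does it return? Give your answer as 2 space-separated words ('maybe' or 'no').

Start: bits=0000000000
Op 1: insert dog -> sets bits 0 6 -> bits=1000001000
Op 2: insert hen -> sets bits 0 3 -> bits=1001001000
Op 3: query yak -> checks bit4=0, bit5=0 (has a 0) -> no
Op 4: insert eel -> sets bits 2 3 6 -> bits=1011001000
Op 5: insert elk -> sets bits 1 5 8 -> bits=1111011010
Op 6: insert ape -> sets bits 3 6 9 -> bits=1111011011
Op 7: insert cat -> sets bits 3 6 -> bits=1111011011
Op 8: query ape -> checks bit3=1, bit6=1, bit9=1 (all 1) -> maybe
Query results in order: no maybe

Answer: no maybe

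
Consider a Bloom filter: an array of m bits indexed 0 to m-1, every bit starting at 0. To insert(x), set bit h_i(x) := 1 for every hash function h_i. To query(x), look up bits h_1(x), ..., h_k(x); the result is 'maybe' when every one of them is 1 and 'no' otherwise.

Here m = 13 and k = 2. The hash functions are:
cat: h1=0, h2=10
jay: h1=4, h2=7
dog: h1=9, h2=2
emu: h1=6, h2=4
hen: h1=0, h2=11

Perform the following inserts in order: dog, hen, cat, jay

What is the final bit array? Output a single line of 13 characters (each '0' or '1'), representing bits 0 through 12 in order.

Start: bits=0000000000000
After insert 'dog': sets bits 2 9 -> bits=0010000001000
After insert 'hen': sets bits 0 11 -> bits=1010000001010
After insert 'cat': sets bits 0 10 -> bits=1010000001110
After insert 'jay': sets bits 4 7 -> bits=1010100101110

Answer: 1010100101110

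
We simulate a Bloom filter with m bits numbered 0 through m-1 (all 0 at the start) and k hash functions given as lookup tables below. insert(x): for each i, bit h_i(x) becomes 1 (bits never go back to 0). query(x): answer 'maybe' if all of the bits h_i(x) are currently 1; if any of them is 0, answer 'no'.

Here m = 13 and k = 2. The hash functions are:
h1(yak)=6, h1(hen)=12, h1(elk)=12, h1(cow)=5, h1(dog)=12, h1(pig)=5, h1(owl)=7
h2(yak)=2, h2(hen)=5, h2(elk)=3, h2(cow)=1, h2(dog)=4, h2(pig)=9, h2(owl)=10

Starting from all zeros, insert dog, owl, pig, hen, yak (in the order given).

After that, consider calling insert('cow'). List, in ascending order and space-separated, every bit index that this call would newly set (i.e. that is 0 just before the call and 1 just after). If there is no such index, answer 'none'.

Start: bits=0000000000000
After insert 'dog': sets bits 4 12 -> bits=0000100000001
After insert 'owl': sets bits 7 10 -> bits=0000100100101
After insert 'pig': sets bits 5 9 -> bits=0000110101101
After insert 'hen': sets bits 5 12 -> bits=0000110101101
After insert 'yak': sets bits 2 6 -> bits=0010111101101
insert 'cow' would touch bits 1 5; currently bit1=0, bit5=1
Bits that are 0 among those (would change 0->1): 1

Answer: 1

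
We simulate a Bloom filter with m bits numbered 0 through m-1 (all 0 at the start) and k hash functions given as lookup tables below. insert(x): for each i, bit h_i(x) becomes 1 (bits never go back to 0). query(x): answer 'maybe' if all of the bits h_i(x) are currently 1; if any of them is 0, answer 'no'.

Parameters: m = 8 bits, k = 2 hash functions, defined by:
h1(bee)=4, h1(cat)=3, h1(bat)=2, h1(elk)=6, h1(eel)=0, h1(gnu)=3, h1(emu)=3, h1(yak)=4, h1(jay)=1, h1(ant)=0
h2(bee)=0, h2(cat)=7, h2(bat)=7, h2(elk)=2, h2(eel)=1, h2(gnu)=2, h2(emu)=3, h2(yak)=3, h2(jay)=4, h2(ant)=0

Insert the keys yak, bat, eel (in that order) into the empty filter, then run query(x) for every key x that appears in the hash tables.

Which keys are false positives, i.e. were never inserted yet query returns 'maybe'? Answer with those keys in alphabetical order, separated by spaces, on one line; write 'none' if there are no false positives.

Answer: ant bee cat emu gnu jay

Derivation:
Start: bits=00000000
After insert 'yak': sets bits 3 4 -> bits=00011000
After insert 'bat': sets bits 2 7 -> bits=00111001
After insert 'eel': sets bits 0 1 -> bits=11111001
Not inserted: ant bee cat elk emu gnu jay — query each against bits=11111001:
query ant: checks bit0=1 (all 1) -> maybe => FALSE POSITIVE
query bee: checks bit0=1, bit4=1 (all 1) -> maybe => FALSE POSITIVE
query cat: checks bit3=1, bit7=1 (all 1) -> maybe => FALSE POSITIVE
query elk: checks bit2=1, bit6=0 (has a 0) -> no => not a false positive
query emu: checks bit3=1 (all 1) -> maybe => FALSE POSITIVE
query gnu: checks bit2=1, bit3=1 (all 1) -> maybe => FALSE POSITIVE
query jay: checks bit1=1, bit4=1 (all 1) -> maybe => FALSE POSITIVE
False positives (alphabetical): ant bee cat emu gnu jay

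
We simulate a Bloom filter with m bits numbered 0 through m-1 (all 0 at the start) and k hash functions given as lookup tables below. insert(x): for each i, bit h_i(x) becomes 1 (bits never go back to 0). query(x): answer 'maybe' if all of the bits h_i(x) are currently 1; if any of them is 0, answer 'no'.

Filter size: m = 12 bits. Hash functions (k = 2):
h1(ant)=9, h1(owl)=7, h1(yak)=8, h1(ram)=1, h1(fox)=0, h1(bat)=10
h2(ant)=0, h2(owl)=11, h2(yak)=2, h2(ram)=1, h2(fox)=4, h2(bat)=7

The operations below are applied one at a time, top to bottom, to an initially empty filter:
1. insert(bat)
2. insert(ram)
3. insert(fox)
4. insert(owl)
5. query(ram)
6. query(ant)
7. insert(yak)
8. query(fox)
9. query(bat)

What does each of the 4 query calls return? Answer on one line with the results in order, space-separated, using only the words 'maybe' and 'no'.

Answer: maybe no maybe maybe

Derivation:
Start: bits=000000000000
Op 1: insert bat -> sets bits 7 10 -> bits=000000010010
Op 2: insert ram -> sets bits 1 -> bits=010000010010
Op 3: insert fox -> sets bits 0 4 -> bits=110010010010
Op 4: insert owl -> sets bits 7 11 -> bits=110010010011
Op 5: query ram -> checks bit1=1 (all 1) -> maybe
Op 6: query ant -> checks bit0=1, bit9=0 (has a 0) -> no
Op 7: insert yak -> sets bits 2 8 -> bits=111010011011
Op 8: query fox -> checks bit0=1, bit4=1 (all 1) -> maybe
Op 9: query bat -> checks bit7=1, bit10=1 (all 1) -> maybe
Query results in order: maybe no maybe maybe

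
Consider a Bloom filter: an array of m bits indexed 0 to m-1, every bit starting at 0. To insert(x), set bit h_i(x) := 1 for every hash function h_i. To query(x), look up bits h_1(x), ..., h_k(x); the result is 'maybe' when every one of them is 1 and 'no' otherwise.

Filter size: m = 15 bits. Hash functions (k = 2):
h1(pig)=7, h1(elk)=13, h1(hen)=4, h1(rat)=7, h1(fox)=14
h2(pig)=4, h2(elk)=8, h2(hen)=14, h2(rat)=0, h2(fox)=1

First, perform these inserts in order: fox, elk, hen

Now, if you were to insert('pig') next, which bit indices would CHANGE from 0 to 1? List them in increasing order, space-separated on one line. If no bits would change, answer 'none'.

Start: bits=000000000000000
After insert 'fox': sets bits 1 14 -> bits=010000000000001
After insert 'elk': sets bits 8 13 -> bits=010000001000011
After insert 'hen': sets bits 4 14 -> bits=010010001000011
insert 'pig' would touch bits 4 7; currently bit4=1, bit7=0
Bits that are 0 among those (would change 0->1): 7

Answer: 7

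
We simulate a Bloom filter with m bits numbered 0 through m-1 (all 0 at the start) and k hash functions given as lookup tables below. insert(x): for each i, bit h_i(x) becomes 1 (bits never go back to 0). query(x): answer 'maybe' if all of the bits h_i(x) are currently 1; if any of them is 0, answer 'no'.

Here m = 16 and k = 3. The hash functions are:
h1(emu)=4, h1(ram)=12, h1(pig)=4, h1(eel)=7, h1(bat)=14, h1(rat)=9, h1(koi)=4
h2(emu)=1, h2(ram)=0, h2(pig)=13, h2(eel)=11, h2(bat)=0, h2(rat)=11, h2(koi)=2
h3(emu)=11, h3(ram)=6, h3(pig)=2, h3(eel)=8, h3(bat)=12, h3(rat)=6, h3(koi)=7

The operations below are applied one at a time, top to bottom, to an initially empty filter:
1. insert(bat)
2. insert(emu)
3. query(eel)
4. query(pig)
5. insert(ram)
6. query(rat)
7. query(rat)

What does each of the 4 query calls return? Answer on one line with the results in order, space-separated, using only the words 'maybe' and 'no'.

Answer: no no no no

Derivation:
Start: bits=0000000000000000
Op 1: insert bat -> sets bits 0 12 14 -> bits=1000000000001010
Op 2: insert emu -> sets bits 1 4 11 -> bits=1100100000011010
Op 3: query eel -> checks bit7=0, bit8=0, bit11=1 (has a 0) -> no
Op 4: query pig -> checks bit2=0, bit4=1, bit13=0 (has a 0) -> no
Op 5: insert ram -> sets bits 0 6 12 -> bits=1100101000011010
Op 6: query rat -> checks bit6=1, bit9=0, bit11=1 (has a 0) -> no
Op 7: query rat -> checks bit6=1, bit9=0, bit11=1 (has a 0) -> no
Query results in order: no no no no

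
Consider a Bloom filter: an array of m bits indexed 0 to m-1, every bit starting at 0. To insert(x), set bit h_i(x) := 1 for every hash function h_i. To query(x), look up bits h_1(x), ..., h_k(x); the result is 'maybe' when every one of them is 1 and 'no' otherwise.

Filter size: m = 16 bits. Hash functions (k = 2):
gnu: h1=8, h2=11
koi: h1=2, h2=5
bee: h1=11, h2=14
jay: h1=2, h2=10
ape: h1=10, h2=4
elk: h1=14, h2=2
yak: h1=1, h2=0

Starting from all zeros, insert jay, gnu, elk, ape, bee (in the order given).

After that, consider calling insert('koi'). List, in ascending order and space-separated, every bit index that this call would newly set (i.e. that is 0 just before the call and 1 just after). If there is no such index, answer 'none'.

Answer: 5

Derivation:
Start: bits=0000000000000000
After insert 'jay': sets bits 2 10 -> bits=0010000000100000
After insert 'gnu': sets bits 8 11 -> bits=0010000010110000
After insert 'elk': sets bits 2 14 -> bits=0010000010110010
After insert 'ape': sets bits 4 10 -> bits=0010100010110010
After insert 'bee': sets bits 11 14 -> bits=0010100010110010
insert 'koi' would touch bits 2 5; currently bit2=1, bit5=0
Bits that are 0 among those (would change 0->1): 5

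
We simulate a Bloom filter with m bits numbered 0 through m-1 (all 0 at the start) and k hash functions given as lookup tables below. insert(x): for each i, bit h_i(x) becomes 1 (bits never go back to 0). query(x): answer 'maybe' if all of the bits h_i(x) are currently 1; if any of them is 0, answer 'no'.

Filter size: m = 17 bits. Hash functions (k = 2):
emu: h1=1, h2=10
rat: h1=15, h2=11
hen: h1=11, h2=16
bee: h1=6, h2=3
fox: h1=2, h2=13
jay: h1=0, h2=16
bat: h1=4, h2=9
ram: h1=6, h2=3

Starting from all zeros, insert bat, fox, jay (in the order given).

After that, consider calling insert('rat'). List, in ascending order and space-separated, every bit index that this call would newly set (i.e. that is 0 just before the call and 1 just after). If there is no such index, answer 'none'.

Answer: 11 15

Derivation:
Start: bits=00000000000000000
After insert 'bat': sets bits 4 9 -> bits=00001000010000000
After insert 'fox': sets bits 2 13 -> bits=00101000010001000
After insert 'jay': sets bits 0 16 -> bits=10101000010001001
insert 'rat' would touch bits 11 15; currently bit11=0, bit15=0
Bits that are 0 among those (would change 0->1): 11 15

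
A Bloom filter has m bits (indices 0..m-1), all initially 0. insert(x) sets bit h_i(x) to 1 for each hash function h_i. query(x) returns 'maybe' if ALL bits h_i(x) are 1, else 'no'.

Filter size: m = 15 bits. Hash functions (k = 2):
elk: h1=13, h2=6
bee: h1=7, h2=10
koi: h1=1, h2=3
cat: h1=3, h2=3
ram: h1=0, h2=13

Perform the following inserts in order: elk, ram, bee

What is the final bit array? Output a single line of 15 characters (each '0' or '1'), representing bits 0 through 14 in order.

Start: bits=000000000000000
After insert 'elk': sets bits 6 13 -> bits=000000100000010
After insert 'ram': sets bits 0 13 -> bits=100000100000010
After insert 'bee': sets bits 7 10 -> bits=100000110010010

Answer: 100000110010010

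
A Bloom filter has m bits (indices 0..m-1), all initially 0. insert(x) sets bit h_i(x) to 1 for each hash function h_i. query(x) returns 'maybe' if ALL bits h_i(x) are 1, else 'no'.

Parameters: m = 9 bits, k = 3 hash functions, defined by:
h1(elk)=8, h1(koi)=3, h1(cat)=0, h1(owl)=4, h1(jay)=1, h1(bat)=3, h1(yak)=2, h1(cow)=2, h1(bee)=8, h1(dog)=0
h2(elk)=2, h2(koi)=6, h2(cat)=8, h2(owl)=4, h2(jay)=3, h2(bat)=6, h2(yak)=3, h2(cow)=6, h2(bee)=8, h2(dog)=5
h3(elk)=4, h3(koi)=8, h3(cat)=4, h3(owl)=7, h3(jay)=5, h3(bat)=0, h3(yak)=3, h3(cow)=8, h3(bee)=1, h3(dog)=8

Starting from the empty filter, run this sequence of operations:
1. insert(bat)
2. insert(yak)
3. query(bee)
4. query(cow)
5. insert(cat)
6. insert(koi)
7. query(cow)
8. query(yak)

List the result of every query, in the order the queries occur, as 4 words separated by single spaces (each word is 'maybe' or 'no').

Start: bits=000000000
Op 1: insert bat -> sets bits 0 3 6 -> bits=100100100
Op 2: insert yak -> sets bits 2 3 -> bits=101100100
Op 3: query bee -> checks bit1=0, bit8=0 (has a 0) -> no
Op 4: query cow -> checks bit2=1, bit6=1, bit8=0 (has a 0) -> no
Op 5: insert cat -> sets bits 0 4 8 -> bits=101110101
Op 6: insert koi -> sets bits 3 6 8 -> bits=101110101
Op 7: query cow -> checks bit2=1, bit6=1, bit8=1 (all 1) -> maybe
Op 8: query yak -> checks bit2=1, bit3=1 (all 1) -> maybe
Query results in order: no no maybe maybe

Answer: no no maybe maybe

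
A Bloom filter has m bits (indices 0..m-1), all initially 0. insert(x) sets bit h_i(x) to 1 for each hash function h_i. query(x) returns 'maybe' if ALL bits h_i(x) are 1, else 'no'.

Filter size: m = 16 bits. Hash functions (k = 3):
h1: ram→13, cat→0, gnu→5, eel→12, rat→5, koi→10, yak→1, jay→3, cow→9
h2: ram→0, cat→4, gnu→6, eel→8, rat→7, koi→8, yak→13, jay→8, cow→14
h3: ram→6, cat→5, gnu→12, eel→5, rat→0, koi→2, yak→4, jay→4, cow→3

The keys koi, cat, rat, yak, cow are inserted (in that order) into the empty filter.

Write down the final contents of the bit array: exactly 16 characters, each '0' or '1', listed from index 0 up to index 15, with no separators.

Answer: 1111110111100110

Derivation:
Start: bits=0000000000000000
After insert 'koi': sets bits 2 8 10 -> bits=0010000010100000
After insert 'cat': sets bits 0 4 5 -> bits=1010110010100000
After insert 'rat': sets bits 0 5 7 -> bits=1010110110100000
After insert 'yak': sets bits 1 4 13 -> bits=1110110110100100
After insert 'cow': sets bits 3 9 14 -> bits=1111110111100110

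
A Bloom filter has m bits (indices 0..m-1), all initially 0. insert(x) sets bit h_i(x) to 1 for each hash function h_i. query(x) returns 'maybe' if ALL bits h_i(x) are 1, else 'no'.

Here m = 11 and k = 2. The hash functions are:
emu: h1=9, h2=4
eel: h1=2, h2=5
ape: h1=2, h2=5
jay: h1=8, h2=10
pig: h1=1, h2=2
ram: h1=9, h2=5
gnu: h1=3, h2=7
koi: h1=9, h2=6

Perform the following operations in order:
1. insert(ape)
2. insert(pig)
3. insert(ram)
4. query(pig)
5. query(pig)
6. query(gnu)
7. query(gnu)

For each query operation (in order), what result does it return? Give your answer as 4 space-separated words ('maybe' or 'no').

Answer: maybe maybe no no

Derivation:
Start: bits=00000000000
Op 1: insert ape -> sets bits 2 5 -> bits=00100100000
Op 2: insert pig -> sets bits 1 2 -> bits=01100100000
Op 3: insert ram -> sets bits 5 9 -> bits=01100100010
Op 4: query pig -> checks bit1=1, bit2=1 (all 1) -> maybe
Op 5: query pig -> checks bit1=1, bit2=1 (all 1) -> maybe
Op 6: query gnu -> checks bit3=0, bit7=0 (has a 0) -> no
Op 7: query gnu -> checks bit3=0, bit7=0 (has a 0) -> no
Query results in order: maybe maybe no no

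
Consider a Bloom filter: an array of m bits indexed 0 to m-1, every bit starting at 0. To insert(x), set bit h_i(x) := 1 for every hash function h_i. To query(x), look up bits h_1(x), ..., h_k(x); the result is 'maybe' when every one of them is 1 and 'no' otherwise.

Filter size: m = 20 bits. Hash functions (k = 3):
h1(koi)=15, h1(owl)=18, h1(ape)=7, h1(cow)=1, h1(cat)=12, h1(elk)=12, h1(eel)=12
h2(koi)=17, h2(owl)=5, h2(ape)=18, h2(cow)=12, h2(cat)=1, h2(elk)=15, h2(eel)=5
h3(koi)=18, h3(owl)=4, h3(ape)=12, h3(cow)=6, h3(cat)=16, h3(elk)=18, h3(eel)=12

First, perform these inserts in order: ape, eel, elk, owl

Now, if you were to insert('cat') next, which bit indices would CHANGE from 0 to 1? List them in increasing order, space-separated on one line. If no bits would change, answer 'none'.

Answer: 1 16

Derivation:
Start: bits=00000000000000000000
After insert 'ape': sets bits 7 12 18 -> bits=00000001000010000010
After insert 'eel': sets bits 5 12 -> bits=00000101000010000010
After insert 'elk': sets bits 12 15 18 -> bits=00000101000010010010
After insert 'owl': sets bits 4 5 18 -> bits=00001101000010010010
insert 'cat' would touch bits 1 12 16; currently bit1=0, bit12=1, bit16=0
Bits that are 0 among those (would change 0->1): 1 16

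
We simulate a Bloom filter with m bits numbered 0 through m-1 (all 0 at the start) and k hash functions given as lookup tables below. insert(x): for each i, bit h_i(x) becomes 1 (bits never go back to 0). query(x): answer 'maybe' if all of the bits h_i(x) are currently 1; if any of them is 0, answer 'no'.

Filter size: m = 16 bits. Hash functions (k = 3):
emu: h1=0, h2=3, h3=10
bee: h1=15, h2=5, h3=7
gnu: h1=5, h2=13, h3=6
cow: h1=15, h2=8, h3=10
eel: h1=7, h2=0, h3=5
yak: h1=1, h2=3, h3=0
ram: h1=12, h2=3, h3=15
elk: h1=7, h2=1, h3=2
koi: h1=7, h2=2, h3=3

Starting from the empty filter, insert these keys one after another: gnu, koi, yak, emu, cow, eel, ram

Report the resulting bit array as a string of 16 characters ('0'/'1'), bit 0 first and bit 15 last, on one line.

Answer: 1111011110101101

Derivation:
Start: bits=0000000000000000
After insert 'gnu': sets bits 5 6 13 -> bits=0000011000000100
After insert 'koi': sets bits 2 3 7 -> bits=0011011100000100
After insert 'yak': sets bits 0 1 3 -> bits=1111011100000100
After insert 'emu': sets bits 0 3 10 -> bits=1111011100100100
After insert 'cow': sets bits 8 10 15 -> bits=1111011110100101
After insert 'eel': sets bits 0 5 7 -> bits=1111011110100101
After insert 'ram': sets bits 3 12 15 -> bits=1111011110101101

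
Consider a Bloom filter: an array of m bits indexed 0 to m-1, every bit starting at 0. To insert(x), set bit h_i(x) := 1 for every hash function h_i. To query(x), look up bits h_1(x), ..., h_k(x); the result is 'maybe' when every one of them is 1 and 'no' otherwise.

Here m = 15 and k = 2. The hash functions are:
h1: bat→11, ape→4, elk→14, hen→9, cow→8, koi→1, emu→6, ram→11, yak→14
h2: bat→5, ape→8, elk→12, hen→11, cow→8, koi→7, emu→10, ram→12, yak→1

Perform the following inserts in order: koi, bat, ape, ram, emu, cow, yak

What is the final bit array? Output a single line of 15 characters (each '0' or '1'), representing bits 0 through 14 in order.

Start: bits=000000000000000
After insert 'koi': sets bits 1 7 -> bits=010000010000000
After insert 'bat': sets bits 5 11 -> bits=010001010001000
After insert 'ape': sets bits 4 8 -> bits=010011011001000
After insert 'ram': sets bits 11 12 -> bits=010011011001100
After insert 'emu': sets bits 6 10 -> bits=010011111011100
After insert 'cow': sets bits 8 -> bits=010011111011100
After insert 'yak': sets bits 1 14 -> bits=010011111011101

Answer: 010011111011101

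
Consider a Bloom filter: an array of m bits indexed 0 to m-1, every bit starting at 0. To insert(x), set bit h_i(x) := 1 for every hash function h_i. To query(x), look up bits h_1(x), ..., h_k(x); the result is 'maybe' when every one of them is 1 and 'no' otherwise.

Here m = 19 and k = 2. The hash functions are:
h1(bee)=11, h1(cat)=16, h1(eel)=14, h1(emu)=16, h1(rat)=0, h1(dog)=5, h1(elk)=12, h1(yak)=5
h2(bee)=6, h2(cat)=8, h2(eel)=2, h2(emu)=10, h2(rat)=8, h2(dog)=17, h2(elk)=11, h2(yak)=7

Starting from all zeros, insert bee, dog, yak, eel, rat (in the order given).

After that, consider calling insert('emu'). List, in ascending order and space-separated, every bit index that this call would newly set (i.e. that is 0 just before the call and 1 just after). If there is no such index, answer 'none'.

Start: bits=0000000000000000000
After insert 'bee': sets bits 6 11 -> bits=0000001000010000000
After insert 'dog': sets bits 5 17 -> bits=0000011000010000010
After insert 'yak': sets bits 5 7 -> bits=0000011100010000010
After insert 'eel': sets bits 2 14 -> bits=0010011100010010010
After insert 'rat': sets bits 0 8 -> bits=1010011110010010010
insert 'emu' would touch bits 10 16; currently bit10=0, bit16=0
Bits that are 0 among those (would change 0->1): 10 16

Answer: 10 16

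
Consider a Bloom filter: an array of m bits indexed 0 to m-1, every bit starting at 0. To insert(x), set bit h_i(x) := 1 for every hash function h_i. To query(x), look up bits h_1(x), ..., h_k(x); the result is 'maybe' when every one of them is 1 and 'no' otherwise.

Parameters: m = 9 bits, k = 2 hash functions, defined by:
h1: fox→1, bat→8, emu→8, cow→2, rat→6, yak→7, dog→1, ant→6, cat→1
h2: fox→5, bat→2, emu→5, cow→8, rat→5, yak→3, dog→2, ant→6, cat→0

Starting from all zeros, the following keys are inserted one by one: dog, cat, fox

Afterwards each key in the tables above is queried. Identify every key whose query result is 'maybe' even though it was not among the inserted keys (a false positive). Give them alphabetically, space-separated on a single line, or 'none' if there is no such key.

Start: bits=000000000
After insert 'dog': sets bits 1 2 -> bits=011000000
After insert 'cat': sets bits 0 1 -> bits=111000000
After insert 'fox': sets bits 1 5 -> bits=111001000
Not inserted: ant bat cow emu rat yak — query each against bits=111001000:
query ant: checks bit6=0 (has a 0) -> no => not a false positive
query bat: checks bit2=1, bit8=0 (has a 0) -> no => not a false positive
query cow: checks bit2=1, bit8=0 (has a 0) -> no => not a false positive
query emu: checks bit5=1, bit8=0 (has a 0) -> no => not a false positive
query rat: checks bit5=1, bit6=0 (has a 0) -> no => not a false positive
query yak: checks bit3=0, bit7=0 (has a 0) -> no => not a false positive
False positives (alphabetical): none

Answer: none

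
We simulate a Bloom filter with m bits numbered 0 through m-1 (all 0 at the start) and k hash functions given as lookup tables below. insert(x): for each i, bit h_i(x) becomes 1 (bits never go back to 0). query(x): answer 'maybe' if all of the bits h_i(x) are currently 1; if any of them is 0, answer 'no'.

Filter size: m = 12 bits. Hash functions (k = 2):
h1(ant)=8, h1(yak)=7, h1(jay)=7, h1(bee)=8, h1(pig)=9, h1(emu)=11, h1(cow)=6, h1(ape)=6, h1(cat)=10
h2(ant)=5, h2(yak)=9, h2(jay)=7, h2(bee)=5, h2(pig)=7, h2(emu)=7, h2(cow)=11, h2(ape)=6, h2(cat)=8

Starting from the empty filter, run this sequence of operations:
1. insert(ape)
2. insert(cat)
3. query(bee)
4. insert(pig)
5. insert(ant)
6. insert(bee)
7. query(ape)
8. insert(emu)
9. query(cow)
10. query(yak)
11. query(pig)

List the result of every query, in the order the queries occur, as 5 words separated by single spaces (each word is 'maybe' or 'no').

Start: bits=000000000000
Op 1: insert ape -> sets bits 6 -> bits=000000100000
Op 2: insert cat -> sets bits 8 10 -> bits=000000101010
Op 3: query bee -> checks bit5=0, bit8=1 (has a 0) -> no
Op 4: insert pig -> sets bits 7 9 -> bits=000000111110
Op 5: insert ant -> sets bits 5 8 -> bits=000001111110
Op 6: insert bee -> sets bits 5 8 -> bits=000001111110
Op 7: query ape -> checks bit6=1 (all 1) -> maybe
Op 8: insert emu -> sets bits 7 11 -> bits=000001111111
Op 9: query cow -> checks bit6=1, bit11=1 (all 1) -> maybe
Op 10: query yak -> checks bit7=1, bit9=1 (all 1) -> maybe
Op 11: query pig -> checks bit7=1, bit9=1 (all 1) -> maybe
Query results in order: no maybe maybe maybe maybe

Answer: no maybe maybe maybe maybe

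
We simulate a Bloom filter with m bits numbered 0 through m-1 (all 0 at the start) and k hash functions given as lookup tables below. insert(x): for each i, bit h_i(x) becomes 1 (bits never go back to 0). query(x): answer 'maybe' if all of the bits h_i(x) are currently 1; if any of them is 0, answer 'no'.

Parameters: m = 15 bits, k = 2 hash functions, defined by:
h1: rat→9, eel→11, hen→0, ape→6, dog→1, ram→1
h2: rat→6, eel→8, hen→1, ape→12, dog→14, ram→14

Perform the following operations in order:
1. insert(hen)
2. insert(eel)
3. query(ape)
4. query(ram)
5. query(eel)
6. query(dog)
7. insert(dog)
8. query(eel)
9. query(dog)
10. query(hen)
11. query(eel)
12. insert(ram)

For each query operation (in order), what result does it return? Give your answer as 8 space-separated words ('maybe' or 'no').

Start: bits=000000000000000
Op 1: insert hen -> sets bits 0 1 -> bits=110000000000000
Op 2: insert eel -> sets bits 8 11 -> bits=110000001001000
Op 3: query ape -> checks bit6=0, bit12=0 (has a 0) -> no
Op 4: query ram -> checks bit1=1, bit14=0 (has a 0) -> no
Op 5: query eel -> checks bit8=1, bit11=1 (all 1) -> maybe
Op 6: query dog -> checks bit1=1, bit14=0 (has a 0) -> no
Op 7: insert dog -> sets bits 1 14 -> bits=110000001001001
Op 8: query eel -> checks bit8=1, bit11=1 (all 1) -> maybe
Op 9: query dog -> checks bit1=1, bit14=1 (all 1) -> maybe
Op 10: query hen -> checks bit0=1, bit1=1 (all 1) -> maybe
Op 11: query eel -> checks bit8=1, bit11=1 (all 1) -> maybe
Op 12: insert ram -> sets bits 1 14 -> bits=110000001001001
Query results in order: no no maybe no maybe maybe maybe maybe

Answer: no no maybe no maybe maybe maybe maybe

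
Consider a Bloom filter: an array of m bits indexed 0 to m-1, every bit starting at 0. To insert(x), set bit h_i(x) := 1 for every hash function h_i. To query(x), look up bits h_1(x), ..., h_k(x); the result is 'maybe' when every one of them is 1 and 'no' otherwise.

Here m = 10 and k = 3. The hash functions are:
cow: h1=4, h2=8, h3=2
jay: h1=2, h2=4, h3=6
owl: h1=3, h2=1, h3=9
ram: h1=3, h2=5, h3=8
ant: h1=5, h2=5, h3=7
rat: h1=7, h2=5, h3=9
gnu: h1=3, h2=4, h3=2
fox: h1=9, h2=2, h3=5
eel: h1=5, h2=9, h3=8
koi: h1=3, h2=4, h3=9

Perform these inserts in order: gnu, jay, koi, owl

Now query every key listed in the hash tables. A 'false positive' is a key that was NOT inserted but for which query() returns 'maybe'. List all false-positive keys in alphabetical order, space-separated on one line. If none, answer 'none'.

Start: bits=0000000000
After insert 'gnu': sets bits 2 3 4 -> bits=0011100000
After insert 'jay': sets bits 2 4 6 -> bits=0011101000
After insert 'koi': sets bits 3 4 9 -> bits=0011101001
After insert 'owl': sets bits 1 3 9 -> bits=0111101001
Not inserted: ant cow eel fox ram rat — query each against bits=0111101001:
query ant: checks bit5=0, bit7=0 (has a 0) -> no => not a false positive
query cow: checks bit2=1, bit4=1, bit8=0 (has a 0) -> no => not a false positive
query eel: checks bit5=0, bit8=0, bit9=1 (has a 0) -> no => not a false positive
query fox: checks bit2=1, bit5=0, bit9=1 (has a 0) -> no => not a false positive
query ram: checks bit3=1, bit5=0, bit8=0 (has a 0) -> no => not a false positive
query rat: checks bit5=0, bit7=0, bit9=1 (has a 0) -> no => not a false positive
False positives (alphabetical): none

Answer: none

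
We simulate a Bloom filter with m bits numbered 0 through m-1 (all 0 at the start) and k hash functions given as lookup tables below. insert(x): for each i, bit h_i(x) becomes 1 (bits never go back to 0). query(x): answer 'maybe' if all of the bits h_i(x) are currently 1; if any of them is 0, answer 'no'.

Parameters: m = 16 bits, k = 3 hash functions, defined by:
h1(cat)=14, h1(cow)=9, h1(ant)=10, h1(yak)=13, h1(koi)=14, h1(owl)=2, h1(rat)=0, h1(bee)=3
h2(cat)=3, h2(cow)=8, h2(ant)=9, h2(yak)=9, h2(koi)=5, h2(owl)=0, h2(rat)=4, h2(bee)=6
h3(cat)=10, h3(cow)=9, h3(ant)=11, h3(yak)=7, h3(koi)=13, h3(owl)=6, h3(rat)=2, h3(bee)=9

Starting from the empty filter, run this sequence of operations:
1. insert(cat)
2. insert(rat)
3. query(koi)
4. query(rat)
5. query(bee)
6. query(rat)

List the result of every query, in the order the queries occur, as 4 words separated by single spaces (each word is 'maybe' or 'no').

Start: bits=0000000000000000
Op 1: insert cat -> sets bits 3 10 14 -> bits=0001000000100010
Op 2: insert rat -> sets bits 0 2 4 -> bits=1011100000100010
Op 3: query koi -> checks bit5=0, bit13=0, bit14=1 (has a 0) -> no
Op 4: query rat -> checks bit0=1, bit2=1, bit4=1 (all 1) -> maybe
Op 5: query bee -> checks bit3=1, bit6=0, bit9=0 (has a 0) -> no
Op 6: query rat -> checks bit0=1, bit2=1, bit4=1 (all 1) -> maybe
Query results in order: no maybe no maybe

Answer: no maybe no maybe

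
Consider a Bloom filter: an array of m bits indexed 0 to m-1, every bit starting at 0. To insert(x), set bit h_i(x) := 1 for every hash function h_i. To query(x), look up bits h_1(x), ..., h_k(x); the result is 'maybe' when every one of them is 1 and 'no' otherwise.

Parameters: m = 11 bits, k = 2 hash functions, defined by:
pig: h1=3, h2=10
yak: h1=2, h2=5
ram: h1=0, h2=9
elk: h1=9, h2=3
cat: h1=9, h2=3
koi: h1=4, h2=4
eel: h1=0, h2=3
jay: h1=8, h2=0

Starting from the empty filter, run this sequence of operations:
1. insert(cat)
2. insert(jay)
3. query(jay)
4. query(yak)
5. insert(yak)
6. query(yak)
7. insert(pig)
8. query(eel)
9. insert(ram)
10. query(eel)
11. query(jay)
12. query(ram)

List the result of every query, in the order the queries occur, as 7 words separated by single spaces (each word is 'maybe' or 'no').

Start: bits=00000000000
Op 1: insert cat -> sets bits 3 9 -> bits=00010000010
Op 2: insert jay -> sets bits 0 8 -> bits=10010000110
Op 3: query jay -> checks bit0=1, bit8=1 (all 1) -> maybe
Op 4: query yak -> checks bit2=0, bit5=0 (has a 0) -> no
Op 5: insert yak -> sets bits 2 5 -> bits=10110100110
Op 6: query yak -> checks bit2=1, bit5=1 (all 1) -> maybe
Op 7: insert pig -> sets bits 3 10 -> bits=10110100111
Op 8: query eel -> checks bit0=1, bit3=1 (all 1) -> maybe
Op 9: insert ram -> sets bits 0 9 -> bits=10110100111
Op 10: query eel -> checks bit0=1, bit3=1 (all 1) -> maybe
Op 11: query jay -> checks bit0=1, bit8=1 (all 1) -> maybe
Op 12: query ram -> checks bit0=1, bit9=1 (all 1) -> maybe
Query results in order: maybe no maybe maybe maybe maybe maybe

Answer: maybe no maybe maybe maybe maybe maybe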